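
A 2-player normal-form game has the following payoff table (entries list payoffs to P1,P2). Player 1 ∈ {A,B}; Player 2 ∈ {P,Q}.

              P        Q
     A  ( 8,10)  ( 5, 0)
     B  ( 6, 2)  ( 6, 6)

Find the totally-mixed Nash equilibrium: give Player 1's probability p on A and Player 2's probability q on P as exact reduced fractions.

P1 indiff ⇒ q·8+(1-q)·5 = q·6+(1-q)·6 ⇒ q(2) = (1-q)(1) ⇒ q = 1/3
P2 indiff ⇒ p·10+(1-p)·2 = p·0+(1-p)·6 ⇒ p(10) = (1-p)(4) ⇒ p = 2/7

p=2/7, q=1/3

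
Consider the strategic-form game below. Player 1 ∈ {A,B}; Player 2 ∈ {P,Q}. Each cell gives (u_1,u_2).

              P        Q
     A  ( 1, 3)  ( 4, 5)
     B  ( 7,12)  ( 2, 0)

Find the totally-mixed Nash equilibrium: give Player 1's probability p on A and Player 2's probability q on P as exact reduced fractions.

P1 mixes 6/7 on A; P2 mixes 1/4 on P

P1 indiff ⇒ q·1+(1-q)·4 = q·7+(1-q)·2 ⇒ q(-6) = (1-q)(-2) ⇒ q = 1/4
P2 indiff ⇒ p·3+(1-p)·12 = p·5+(1-p)·0 ⇒ p(-2) = (1-p)(-12) ⇒ p = 6/7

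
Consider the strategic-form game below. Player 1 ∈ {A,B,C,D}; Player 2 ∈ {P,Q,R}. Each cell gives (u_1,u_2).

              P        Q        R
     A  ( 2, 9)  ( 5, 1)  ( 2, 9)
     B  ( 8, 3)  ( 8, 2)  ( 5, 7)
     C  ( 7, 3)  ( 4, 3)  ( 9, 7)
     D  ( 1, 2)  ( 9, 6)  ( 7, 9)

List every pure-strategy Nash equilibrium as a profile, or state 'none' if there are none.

Nash profiles: (C,R)

(A,P): not NE [P1→B gives 8>2]
(A,Q): not NE [P1→D gives 9>5; P2→R gives 9>1]
(A,R): not NE [P1→C gives 9>2]
(B,P): not NE [P2→R gives 7>3]
(B,Q): not NE [P1→D gives 9>8; P2→R gives 7>2]
(B,R): not NE [P1→C gives 9>5]
(C,P): not NE [P1→B gives 8>7; P2→R gives 7>3]
(C,Q): not NE [P1→D gives 9>4; P2→R gives 7>3]
(C,R): NE
(D,P): not NE [P1→B gives 8>1; P2→R gives 9>2]
(D,Q): not NE [P2→R gives 9>6]
(D,R): not NE [P1→C gives 9>7]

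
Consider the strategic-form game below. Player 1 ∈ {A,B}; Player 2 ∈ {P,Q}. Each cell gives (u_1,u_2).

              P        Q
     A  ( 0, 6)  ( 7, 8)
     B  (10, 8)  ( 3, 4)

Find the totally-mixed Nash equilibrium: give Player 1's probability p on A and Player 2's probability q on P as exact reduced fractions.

P1 indiff ⇒ q·0+(1-q)·7 = q·10+(1-q)·3 ⇒ q(-10) = (1-q)(-4) ⇒ q = 2/7
P2 indiff ⇒ p·6+(1-p)·8 = p·8+(1-p)·4 ⇒ p(-2) = (1-p)(-4) ⇒ p = 2/3

p=2/3, q=2/7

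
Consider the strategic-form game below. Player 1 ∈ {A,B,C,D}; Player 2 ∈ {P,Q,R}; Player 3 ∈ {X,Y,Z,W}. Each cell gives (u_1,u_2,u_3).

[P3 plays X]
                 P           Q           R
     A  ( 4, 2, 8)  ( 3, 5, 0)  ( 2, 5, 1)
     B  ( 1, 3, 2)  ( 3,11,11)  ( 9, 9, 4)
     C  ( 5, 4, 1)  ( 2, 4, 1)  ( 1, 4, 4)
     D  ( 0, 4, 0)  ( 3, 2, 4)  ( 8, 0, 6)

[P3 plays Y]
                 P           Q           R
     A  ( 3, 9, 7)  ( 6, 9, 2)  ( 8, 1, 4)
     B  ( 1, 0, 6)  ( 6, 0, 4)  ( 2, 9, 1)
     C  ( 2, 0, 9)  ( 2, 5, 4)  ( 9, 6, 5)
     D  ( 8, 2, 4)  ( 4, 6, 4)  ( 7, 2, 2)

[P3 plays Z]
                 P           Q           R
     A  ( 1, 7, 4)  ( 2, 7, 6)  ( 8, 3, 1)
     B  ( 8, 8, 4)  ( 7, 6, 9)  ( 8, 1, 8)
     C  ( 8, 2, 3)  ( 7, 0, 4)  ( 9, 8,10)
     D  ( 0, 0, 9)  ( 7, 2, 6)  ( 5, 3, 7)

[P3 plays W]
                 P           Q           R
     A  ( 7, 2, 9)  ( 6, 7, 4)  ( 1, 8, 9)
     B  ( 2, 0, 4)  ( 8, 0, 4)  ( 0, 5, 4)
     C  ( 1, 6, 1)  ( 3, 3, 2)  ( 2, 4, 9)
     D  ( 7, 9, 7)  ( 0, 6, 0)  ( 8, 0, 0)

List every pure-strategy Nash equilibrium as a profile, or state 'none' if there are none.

(A,P,X): not NE [P1→C gives 5>4; P2→R gives 5>2; P3→W gives 9>8]
(A,P,Y): not NE [P1→D gives 8>3; P3→W gives 9>7]
(A,P,Z): not NE [P1→C gives 8>1; P3→W gives 9>4]
(A,P,W): not NE [P2→R gives 8>2]
(A,Q,X): not NE [P3→Z gives 6>0]
(A,Q,Y): not NE [P3→Z gives 6>2]
(A,Q,Z): not NE [P1→D gives 7>2]
(A,Q,W): not NE [P1→B gives 8>6; P2→R gives 8>7; P3→Z gives 6>4]
(A,R,X): not NE [P1→B gives 9>2; P3→W gives 9>1]
(A,R,Y): not NE [P1→C gives 9>8; P2→Q gives 9>1; P3→W gives 9>4]
(A,R,Z): not NE [P1→C gives 9>8; P2→Q gives 7>3; P3→W gives 9>1]
(A,R,W): not NE [P1→D gives 8>1]
(B,P,X): not NE [P1→C gives 5>1; P2→Q gives 11>3; P3→Y gives 6>2]
(B,P,Y): not NE [P1→D gives 8>1; P2→R gives 9>0]
(B,P,Z): not NE [P3→Y gives 6>4]
(B,P,W): not NE [P1→D gives 7>2; P2→R gives 5>0; P3→Y gives 6>4]
(B,Q,X): NE
(B,Q,Y): not NE [P2→R gives 9>0; P3→X gives 11>4]
(B,Q,Z): not NE [P2→P gives 8>6; P3→X gives 11>9]
(B,Q,W): not NE [P2→R gives 5>0; P3→X gives 11>4]
(B,R,X): not NE [P2→Q gives 11>9; P3→Z gives 8>4]
(B,R,Y): not NE [P1→C gives 9>2; P3→Z gives 8>1]
(B,R,Z): not NE [P1→C gives 9>8; P2→P gives 8>1]
(B,R,W): not NE [P1→D gives 8>0; P3→Z gives 8>4]
(C,P,X): not NE [P3→Y gives 9>1]
(C,P,Y): not NE [P1→D gives 8>2; P2→R gives 6>0]
(C,P,Z): not NE [P2→R gives 8>2; P3→Y gives 9>3]
(C,P,W): not NE [P1→D gives 7>1; P3→Y gives 9>1]
(C,Q,X): not NE [P1→D gives 3>2; P3→Z gives 4>1]
(C,Q,Y): not NE [P1→B gives 6>2; P2→R gives 6>5]
(C,Q,Z): not NE [P2→R gives 8>0]
(C,Q,W): not NE [P1→B gives 8>3; P2→P gives 6>3; P3→Z gives 4>2]
(C,R,X): not NE [P1→B gives 9>1; P3→Z gives 10>4]
(C,R,Y): not NE [P3→Z gives 10>5]
(C,R,Z): NE
(C,R,W): not NE [P1→D gives 8>2; P2→P gives 6>4; P3→Z gives 10>9]
(D,P,X): not NE [P1→C gives 5>0; P3→Z gives 9>0]
(D,P,Y): not NE [P2→Q gives 6>2; P3→Z gives 9>4]
(D,P,Z): not NE [P1→C gives 8>0; P2→R gives 3>0]
(D,P,W): not NE [P3→Z gives 9>7]
(D,Q,X): not NE [P2→P gives 4>2; P3→Z gives 6>4]
(D,Q,Y): not NE [P1→B gives 6>4; P3→Z gives 6>4]
(D,Q,Z): not NE [P2→R gives 3>2]
(D,Q,W): not NE [P1→B gives 8>0; P2→P gives 9>6; P3→Z gives 6>0]
(D,R,X): not NE [P1→B gives 9>8; P2→P gives 4>0; P3→Z gives 7>6]
(D,R,Y): not NE [P1→C gives 9>7; P2→Q gives 6>2; P3→Z gives 7>2]
(D,R,Z): not NE [P1→C gives 9>5]
(D,R,W): not NE [P2→P gives 9>0; P3→Z gives 7>0]

PSNE = {(B,Q,X), (C,R,Z)}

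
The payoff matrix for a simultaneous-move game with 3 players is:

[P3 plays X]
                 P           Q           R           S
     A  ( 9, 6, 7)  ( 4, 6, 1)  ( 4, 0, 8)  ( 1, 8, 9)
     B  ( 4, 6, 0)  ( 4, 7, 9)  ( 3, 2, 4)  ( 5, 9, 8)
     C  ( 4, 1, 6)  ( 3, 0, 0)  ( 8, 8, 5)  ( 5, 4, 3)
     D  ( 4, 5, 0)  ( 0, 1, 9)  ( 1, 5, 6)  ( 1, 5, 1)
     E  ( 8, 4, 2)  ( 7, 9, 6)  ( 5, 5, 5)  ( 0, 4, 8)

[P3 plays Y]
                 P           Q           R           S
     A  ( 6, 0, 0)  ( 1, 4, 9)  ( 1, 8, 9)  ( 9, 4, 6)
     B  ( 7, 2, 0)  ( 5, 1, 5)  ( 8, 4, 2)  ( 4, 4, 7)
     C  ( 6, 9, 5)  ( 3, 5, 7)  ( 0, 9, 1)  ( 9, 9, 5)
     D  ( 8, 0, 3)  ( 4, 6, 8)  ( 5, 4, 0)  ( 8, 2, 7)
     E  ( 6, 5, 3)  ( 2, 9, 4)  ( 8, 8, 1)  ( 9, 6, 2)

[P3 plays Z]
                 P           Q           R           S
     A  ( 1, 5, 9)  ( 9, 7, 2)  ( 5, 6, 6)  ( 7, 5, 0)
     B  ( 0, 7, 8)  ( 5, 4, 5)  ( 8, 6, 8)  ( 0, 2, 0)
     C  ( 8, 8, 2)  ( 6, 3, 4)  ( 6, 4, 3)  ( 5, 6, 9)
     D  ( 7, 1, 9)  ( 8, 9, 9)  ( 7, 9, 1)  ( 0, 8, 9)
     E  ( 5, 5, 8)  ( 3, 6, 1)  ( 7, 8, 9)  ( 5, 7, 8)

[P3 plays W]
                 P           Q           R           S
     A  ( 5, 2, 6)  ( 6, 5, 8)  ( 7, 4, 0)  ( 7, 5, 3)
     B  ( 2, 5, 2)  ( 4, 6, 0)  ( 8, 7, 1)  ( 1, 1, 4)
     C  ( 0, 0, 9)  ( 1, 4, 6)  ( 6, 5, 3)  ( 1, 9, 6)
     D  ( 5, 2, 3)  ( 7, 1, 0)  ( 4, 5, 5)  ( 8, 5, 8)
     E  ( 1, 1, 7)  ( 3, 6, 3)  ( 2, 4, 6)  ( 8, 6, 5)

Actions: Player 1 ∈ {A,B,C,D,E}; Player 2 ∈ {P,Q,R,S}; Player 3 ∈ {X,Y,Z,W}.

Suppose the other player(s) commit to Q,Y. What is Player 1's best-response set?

P1 best: {B}

u_1(A vs Q,Y) = 1
u_1(B vs Q,Y) = 5
u_1(C vs Q,Y) = 3
u_1(D vs Q,Y) = 4
u_1(E vs Q,Y) = 2
max payoff 5 at {B}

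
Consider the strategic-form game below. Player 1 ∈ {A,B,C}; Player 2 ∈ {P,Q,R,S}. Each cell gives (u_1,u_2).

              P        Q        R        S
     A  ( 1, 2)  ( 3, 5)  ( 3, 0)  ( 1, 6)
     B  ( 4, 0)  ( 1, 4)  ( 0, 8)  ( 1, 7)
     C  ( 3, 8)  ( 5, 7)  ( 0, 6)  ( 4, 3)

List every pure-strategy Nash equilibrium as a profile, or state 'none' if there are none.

No pure NE.

(A,P): not NE [P1→B gives 4>1; P2→S gives 6>2]
(A,Q): not NE [P1→C gives 5>3; P2→S gives 6>5]
(A,R): not NE [P2→S gives 6>0]
(A,S): not NE [P1→C gives 4>1]
(B,P): not NE [P2→R gives 8>0]
(B,Q): not NE [P1→C gives 5>1; P2→R gives 8>4]
(B,R): not NE [P1→A gives 3>0]
(B,S): not NE [P1→C gives 4>1; P2→R gives 8>7]
(C,P): not NE [P1→B gives 4>3]
(C,Q): not NE [P2→P gives 8>7]
(C,R): not NE [P1→A gives 3>0; P2→P gives 8>6]
(C,S): not NE [P2→P gives 8>3]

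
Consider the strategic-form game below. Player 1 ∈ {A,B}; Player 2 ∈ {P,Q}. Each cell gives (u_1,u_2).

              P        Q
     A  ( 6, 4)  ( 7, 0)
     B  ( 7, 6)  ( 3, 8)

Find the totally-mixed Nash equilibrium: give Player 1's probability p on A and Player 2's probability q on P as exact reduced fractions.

P1 indiff ⇒ q·6+(1-q)·7 = q·7+(1-q)·3 ⇒ q(-1) = (1-q)(-4) ⇒ q = 4/5
P2 indiff ⇒ p·4+(1-p)·6 = p·0+(1-p)·8 ⇒ p(4) = (1-p)(2) ⇒ p = 1/3

(p,q) = (1/3, 4/5)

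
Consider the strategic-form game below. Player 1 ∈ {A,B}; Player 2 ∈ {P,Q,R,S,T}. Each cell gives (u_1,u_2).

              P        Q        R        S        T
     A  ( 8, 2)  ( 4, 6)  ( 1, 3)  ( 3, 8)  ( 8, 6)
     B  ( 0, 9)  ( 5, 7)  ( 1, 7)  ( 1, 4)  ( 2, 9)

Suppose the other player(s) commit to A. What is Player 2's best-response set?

u_2(P vs A) = 2
u_2(Q vs A) = 6
u_2(R vs A) = 3
u_2(S vs A) = 8
u_2(T vs A) = 6
max payoff 8 at {S}

argmax u_2 = {S}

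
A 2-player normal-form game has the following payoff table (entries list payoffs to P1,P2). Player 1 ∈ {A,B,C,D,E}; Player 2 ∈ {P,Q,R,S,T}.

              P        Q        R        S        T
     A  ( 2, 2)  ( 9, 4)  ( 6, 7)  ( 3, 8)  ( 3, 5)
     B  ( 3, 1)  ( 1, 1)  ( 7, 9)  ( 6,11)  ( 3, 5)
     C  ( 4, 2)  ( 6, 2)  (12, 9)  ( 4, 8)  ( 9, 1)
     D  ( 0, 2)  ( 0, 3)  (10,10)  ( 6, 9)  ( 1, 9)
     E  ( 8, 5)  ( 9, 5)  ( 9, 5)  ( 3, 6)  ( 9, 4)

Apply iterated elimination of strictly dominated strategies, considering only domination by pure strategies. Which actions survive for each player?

Remaining: P1:{B,C,D} P2:{R,S}

P2 drop P (S beats it: A:8>2 B:11>1 C:8>2 D:9>2 E:6>5)
P2 drop Q (S beats it: A:8>4 B:11>1 C:8>2 D:9>3 E:6>5)
P1 drop A (C beats it: R:12>6 S:4>3 T:9>3)
P2 drop T (R beats it: B:9>5 C:9>1 D:10>9 E:5>4)
P1 drop E (C beats it: R:12>9 S:4>3)
P1→{B,C,D} P2→{R,S}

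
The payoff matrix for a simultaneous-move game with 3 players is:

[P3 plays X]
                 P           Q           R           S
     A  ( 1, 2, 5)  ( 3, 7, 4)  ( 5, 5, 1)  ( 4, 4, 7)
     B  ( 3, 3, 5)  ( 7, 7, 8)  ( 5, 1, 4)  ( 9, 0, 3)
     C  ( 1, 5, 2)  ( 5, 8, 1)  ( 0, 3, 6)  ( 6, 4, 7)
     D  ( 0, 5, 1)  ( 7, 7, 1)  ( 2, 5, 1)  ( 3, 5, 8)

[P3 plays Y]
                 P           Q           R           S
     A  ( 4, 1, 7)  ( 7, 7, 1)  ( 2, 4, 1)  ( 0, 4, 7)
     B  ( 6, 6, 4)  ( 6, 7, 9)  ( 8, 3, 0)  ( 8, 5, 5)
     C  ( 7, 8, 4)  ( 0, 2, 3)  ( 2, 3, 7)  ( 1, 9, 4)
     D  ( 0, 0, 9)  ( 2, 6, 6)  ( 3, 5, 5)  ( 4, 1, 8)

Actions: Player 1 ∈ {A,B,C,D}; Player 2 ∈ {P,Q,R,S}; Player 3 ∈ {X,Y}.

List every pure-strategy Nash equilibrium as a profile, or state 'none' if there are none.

(A,P,X): not NE [P1→B gives 3>1; P2→Q gives 7>2; P3→Y gives 7>5]
(A,P,Y): not NE [P1→C gives 7>4; P2→Q gives 7>1]
(A,Q,X): not NE [P1→D gives 7>3]
(A,Q,Y): not NE [P3→X gives 4>1]
(A,R,X): not NE [P2→Q gives 7>5]
(A,R,Y): not NE [P1→B gives 8>2; P2→Q gives 7>4]
(A,S,X): not NE [P1→B gives 9>4; P2→Q gives 7>4]
(A,S,Y): not NE [P1→B gives 8>0; P2→Q gives 7>4]
(B,P,X): not NE [P2→Q gives 7>3]
(B,P,Y): not NE [P1→C gives 7>6; P2→Q gives 7>6; P3→X gives 5>4]
(B,Q,X): not NE [P3→Y gives 9>8]
(B,Q,Y): not NE [P1→A gives 7>6]
(B,R,X): not NE [P2→Q gives 7>1]
(B,R,Y): not NE [P2→Q gives 7>3; P3→X gives 4>0]
(B,S,X): not NE [P2→Q gives 7>0; P3→Y gives 5>3]
(B,S,Y): not NE [P2→Q gives 7>5]
(C,P,X): not NE [P1→B gives 3>1; P2→Q gives 8>5; P3→Y gives 4>2]
(C,P,Y): not NE [P2→S gives 9>8]
(C,Q,X): not NE [P1→D gives 7>5; P3→Y gives 3>1]
(C,Q,Y): not NE [P1→A gives 7>0; P2→S gives 9>2]
(C,R,X): not NE [P1→B gives 5>0; P2→Q gives 8>3; P3→Y gives 7>6]
(C,R,Y): not NE [P1→B gives 8>2; P2→S gives 9>3]
(C,S,X): not NE [P1→B gives 9>6; P2→Q gives 8>4]
(C,S,Y): not NE [P1→B gives 8>1; P3→X gives 7>4]
(D,P,X): not NE [P1→B gives 3>0; P2→Q gives 7>5; P3→Y gives 9>1]
(D,P,Y): not NE [P1→C gives 7>0; P2→Q gives 6>0]
(D,Q,X): not NE [P3→Y gives 6>1]
(D,Q,Y): not NE [P1→A gives 7>2]
(D,R,X): not NE [P1→B gives 5>2; P2→Q gives 7>5; P3→Y gives 5>1]
(D,R,Y): not NE [P1→B gives 8>3; P2→Q gives 6>5]
(D,S,X): not NE [P1→B gives 9>3; P2→Q gives 7>5]
(D,S,Y): not NE [P1→B gives 8>4; P2→Q gives 6>1]

No pure NE.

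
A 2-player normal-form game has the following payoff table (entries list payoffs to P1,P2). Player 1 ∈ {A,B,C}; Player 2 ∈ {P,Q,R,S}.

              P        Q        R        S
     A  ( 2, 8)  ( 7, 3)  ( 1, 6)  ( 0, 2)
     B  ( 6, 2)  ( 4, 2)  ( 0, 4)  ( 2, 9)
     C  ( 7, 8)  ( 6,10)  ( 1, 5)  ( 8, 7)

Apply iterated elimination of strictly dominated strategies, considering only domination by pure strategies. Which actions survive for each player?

P1 drop B (C beats it: P:7>6 Q:6>4 R:1>0 S:8>2)
P2 drop R (P beats it: A:8>6 C:8>5)
P2 drop S (P beats it: A:8>2 C:8>7)
P1→{A,C} P2→{P,Q}

Survivors P1:{A,C} P2:{P,Q}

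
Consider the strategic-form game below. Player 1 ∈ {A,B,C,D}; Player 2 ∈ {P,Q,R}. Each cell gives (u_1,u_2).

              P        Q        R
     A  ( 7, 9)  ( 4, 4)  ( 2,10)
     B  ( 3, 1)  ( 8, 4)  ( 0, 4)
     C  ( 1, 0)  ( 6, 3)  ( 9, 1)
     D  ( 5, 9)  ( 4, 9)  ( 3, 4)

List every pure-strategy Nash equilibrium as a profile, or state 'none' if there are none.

PSNE = {(B,Q)}

(A,P): not NE [P2→R gives 10>9]
(A,Q): not NE [P1→B gives 8>4; P2→R gives 10>4]
(A,R): not NE [P1→C gives 9>2]
(B,P): not NE [P1→A gives 7>3; P2→R gives 4>1]
(B,Q): NE
(B,R): not NE [P1→C gives 9>0]
(C,P): not NE [P1→A gives 7>1; P2→Q gives 3>0]
(C,Q): not NE [P1→B gives 8>6]
(C,R): not NE [P2→Q gives 3>1]
(D,P): not NE [P1→A gives 7>5]
(D,Q): not NE [P1→B gives 8>4]
(D,R): not NE [P1→C gives 9>3; P2→Q gives 9>4]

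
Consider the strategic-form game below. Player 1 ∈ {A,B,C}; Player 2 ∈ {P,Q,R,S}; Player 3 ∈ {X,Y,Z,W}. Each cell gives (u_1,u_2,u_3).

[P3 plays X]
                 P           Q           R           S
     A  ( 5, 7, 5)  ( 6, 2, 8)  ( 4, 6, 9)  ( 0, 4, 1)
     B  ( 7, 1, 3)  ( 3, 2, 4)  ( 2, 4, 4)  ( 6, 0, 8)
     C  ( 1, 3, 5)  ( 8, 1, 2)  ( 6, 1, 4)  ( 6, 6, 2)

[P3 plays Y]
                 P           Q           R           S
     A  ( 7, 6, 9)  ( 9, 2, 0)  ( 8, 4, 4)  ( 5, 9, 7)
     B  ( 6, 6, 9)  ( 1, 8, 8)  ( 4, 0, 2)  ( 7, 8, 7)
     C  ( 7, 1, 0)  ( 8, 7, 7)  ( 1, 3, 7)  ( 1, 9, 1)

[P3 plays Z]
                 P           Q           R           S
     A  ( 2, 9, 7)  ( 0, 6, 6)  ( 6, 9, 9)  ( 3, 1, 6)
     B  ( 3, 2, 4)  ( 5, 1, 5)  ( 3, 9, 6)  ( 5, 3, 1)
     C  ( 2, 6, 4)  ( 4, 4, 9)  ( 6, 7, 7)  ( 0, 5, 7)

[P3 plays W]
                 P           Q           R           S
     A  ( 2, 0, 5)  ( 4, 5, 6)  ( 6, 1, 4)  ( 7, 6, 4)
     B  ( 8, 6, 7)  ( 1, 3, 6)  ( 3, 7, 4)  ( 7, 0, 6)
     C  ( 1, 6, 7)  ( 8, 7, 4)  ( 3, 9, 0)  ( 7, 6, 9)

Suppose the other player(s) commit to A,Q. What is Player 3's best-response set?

u_3(X vs A,Q) = 8
u_3(Y vs A,Q) = 0
u_3(Z vs A,Q) = 6
u_3(W vs A,Q) = 6
max payoff 8 at {X}

argmax u_3 = {X}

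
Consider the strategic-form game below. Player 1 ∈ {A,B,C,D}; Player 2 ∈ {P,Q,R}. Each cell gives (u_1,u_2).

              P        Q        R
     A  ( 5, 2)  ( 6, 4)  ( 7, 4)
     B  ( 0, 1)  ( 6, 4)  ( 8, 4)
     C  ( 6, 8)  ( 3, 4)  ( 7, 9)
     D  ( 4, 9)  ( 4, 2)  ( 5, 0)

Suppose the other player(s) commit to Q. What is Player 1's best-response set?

u_1(A vs Q) = 6
u_1(B vs Q) = 6
u_1(C vs Q) = 3
u_1(D vs Q) = 4
max payoff 6 at {A,B}

P1 best: {A,B}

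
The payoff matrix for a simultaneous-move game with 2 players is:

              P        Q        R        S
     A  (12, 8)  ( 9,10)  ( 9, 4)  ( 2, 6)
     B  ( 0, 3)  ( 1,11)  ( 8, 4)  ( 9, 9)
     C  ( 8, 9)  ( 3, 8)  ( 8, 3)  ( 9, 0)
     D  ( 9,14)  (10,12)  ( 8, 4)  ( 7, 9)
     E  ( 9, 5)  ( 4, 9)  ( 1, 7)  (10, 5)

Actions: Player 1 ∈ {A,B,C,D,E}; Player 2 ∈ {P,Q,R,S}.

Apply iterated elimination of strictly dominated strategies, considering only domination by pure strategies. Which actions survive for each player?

P2 drop R (Q beats it: A:10>4 B:11>4 C:8>3 D:12>4 E:9>7)
P1 drop B (E beats it: P:9>0 Q:4>1 S:10>9)
P1 drop C (E beats it: P:9>8 Q:4>3 S:10>9)
P2 drop S (Q beats it: A:10>6 D:12>9 E:9>5)
P1 drop E (A beats it: P:12>9 Q:9>4)
P1→{A,D} P2→{P,Q}

Remaining: P1:{A,D} P2:{P,Q}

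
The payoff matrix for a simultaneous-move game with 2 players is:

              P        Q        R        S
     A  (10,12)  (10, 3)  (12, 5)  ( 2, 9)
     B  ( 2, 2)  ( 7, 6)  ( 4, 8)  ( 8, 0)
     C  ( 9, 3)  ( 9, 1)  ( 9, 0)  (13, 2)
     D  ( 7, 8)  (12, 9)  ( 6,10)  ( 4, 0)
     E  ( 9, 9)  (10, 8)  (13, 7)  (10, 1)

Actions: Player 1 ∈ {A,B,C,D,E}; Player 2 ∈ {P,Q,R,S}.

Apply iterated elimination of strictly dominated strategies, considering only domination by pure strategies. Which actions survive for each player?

Remaining: P1:{A,D,E} P2:{P,Q,R}

P1 drop B (C beats it: P:9>2 Q:9>7 R:9>4 S:13>8)
P2 drop S (P beats it: A:12>9 C:3>2 D:8>0 E:9>1)
P1 drop C (A beats it: P:10>9 Q:10>9 R:12>9)
P1→{A,D,E} P2→{P,Q,R}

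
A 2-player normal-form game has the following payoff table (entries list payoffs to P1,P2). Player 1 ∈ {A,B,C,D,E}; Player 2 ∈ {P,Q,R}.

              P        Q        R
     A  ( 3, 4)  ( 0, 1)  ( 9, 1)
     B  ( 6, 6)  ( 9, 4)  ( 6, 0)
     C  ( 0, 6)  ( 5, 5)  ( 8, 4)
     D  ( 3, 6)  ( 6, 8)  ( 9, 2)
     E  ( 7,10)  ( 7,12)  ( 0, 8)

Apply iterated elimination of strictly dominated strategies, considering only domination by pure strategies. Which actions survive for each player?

Remaining: P1:{B,E} P2:{P,Q}

P1 drop C (D beats it: P:3>0 Q:6>5 R:9>8)
P2 drop R (P beats it: A:4>1 B:6>0 D:6>2 E:10>8)
P1 drop A (B beats it: P:6>3 Q:9>0)
P1 drop D (B beats it: P:6>3 Q:9>6)
P1→{B,E} P2→{P,Q}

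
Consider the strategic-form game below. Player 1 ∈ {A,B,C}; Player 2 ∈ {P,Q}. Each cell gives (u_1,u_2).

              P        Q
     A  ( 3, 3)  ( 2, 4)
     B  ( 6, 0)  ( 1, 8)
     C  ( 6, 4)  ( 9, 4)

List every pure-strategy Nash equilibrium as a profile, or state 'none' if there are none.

(A,P): not NE [P1→C gives 6>3; P2→Q gives 4>3]
(A,Q): not NE [P1→C gives 9>2]
(B,P): not NE [P2→Q gives 8>0]
(B,Q): not NE [P1→C gives 9>1]
(C,P): NE
(C,Q): NE

Nash profiles: (C,P), (C,Q)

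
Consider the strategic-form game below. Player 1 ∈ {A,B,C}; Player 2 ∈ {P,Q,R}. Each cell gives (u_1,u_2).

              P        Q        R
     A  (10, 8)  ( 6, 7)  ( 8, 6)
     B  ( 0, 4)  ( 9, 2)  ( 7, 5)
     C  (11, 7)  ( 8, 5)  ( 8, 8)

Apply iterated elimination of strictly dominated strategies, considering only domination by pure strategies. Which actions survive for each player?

P2 drop Q (P beats it: A:8>7 B:4>2 C:7>5)
P1 drop B (A beats it: P:10>0 R:8>7)
P1→{A,C} P2→{P,R}

Survivors P1:{A,C} P2:{P,R}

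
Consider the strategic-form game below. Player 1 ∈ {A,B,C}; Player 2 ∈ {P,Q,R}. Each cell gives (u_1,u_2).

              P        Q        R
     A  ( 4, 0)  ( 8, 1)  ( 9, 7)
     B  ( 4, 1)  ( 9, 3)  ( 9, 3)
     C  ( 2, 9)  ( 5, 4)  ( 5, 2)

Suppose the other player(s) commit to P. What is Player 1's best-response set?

u_1(A vs P) = 4
u_1(B vs P) = 4
u_1(C vs P) = 2
max payoff 4 at {A,B}

BR_1 = {A,B}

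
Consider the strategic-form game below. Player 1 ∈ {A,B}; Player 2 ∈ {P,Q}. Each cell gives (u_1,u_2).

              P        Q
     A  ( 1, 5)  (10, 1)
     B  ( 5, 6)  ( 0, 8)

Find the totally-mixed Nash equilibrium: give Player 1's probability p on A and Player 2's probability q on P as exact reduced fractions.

p=1/3, q=5/7

P1 indiff ⇒ q·1+(1-q)·10 = q·5+(1-q)·0 ⇒ q(-4) = (1-q)(-10) ⇒ q = 5/7
P2 indiff ⇒ p·5+(1-p)·6 = p·1+(1-p)·8 ⇒ p(4) = (1-p)(2) ⇒ p = 1/3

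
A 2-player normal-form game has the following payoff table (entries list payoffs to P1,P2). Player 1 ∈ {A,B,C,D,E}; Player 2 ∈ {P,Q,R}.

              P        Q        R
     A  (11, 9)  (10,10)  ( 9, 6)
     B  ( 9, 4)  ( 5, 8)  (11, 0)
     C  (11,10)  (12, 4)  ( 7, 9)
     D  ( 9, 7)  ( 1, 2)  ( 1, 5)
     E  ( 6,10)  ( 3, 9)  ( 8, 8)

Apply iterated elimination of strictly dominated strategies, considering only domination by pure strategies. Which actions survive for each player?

P1 drop D (A beats it: P:11>9 Q:10>1 R:9>1)
P1 drop E (A beats it: P:11>6 Q:10>3 R:9>8)
P2 drop R (P beats it: A:9>6 B:4>0 C:10>9)
P1 drop B (A beats it: P:11>9 Q:10>5)
P1→{A,C} P2→{P,Q}

IESDS → P1:{A,C} P2:{P,Q}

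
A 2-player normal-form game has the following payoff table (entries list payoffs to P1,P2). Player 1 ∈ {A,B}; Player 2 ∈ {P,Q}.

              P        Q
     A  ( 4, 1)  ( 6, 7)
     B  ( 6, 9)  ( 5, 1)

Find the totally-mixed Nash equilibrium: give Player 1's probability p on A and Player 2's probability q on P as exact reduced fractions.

P1 mixes 4/7 on A; P2 mixes 1/3 on P

P1 indiff ⇒ q·4+(1-q)·6 = q·6+(1-q)·5 ⇒ q(-2) = (1-q)(-1) ⇒ q = 1/3
P2 indiff ⇒ p·1+(1-p)·9 = p·7+(1-p)·1 ⇒ p(-6) = (1-p)(-8) ⇒ p = 4/7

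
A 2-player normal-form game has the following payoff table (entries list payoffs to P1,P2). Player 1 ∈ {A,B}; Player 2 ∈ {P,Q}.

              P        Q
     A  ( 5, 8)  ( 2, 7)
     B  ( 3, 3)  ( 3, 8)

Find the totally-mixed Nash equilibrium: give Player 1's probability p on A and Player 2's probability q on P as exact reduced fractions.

P1 indiff ⇒ q·5+(1-q)·2 = q·3+(1-q)·3 ⇒ q(2) = (1-q)(1) ⇒ q = 1/3
P2 indiff ⇒ p·8+(1-p)·3 = p·7+(1-p)·8 ⇒ p(1) = (1-p)(5) ⇒ p = 5/6

P1 mixes 5/6 on A; P2 mixes 1/3 on P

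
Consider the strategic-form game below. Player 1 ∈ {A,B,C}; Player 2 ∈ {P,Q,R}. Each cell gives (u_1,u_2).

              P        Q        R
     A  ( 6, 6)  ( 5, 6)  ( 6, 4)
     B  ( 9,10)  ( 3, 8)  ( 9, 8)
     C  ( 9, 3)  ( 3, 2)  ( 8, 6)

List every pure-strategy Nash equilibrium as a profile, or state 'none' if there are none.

(A,P): not NE [P1→C gives 9>6]
(A,Q): NE
(A,R): not NE [P1→B gives 9>6; P2→Q gives 6>4]
(B,P): NE
(B,Q): not NE [P1→A gives 5>3; P2→P gives 10>8]
(B,R): not NE [P2→P gives 10>8]
(C,P): not NE [P2→R gives 6>3]
(C,Q): not NE [P1→A gives 5>3; P2→R gives 6>2]
(C,R): not NE [P1→B gives 9>8]

Nash profiles: (A,Q), (B,P)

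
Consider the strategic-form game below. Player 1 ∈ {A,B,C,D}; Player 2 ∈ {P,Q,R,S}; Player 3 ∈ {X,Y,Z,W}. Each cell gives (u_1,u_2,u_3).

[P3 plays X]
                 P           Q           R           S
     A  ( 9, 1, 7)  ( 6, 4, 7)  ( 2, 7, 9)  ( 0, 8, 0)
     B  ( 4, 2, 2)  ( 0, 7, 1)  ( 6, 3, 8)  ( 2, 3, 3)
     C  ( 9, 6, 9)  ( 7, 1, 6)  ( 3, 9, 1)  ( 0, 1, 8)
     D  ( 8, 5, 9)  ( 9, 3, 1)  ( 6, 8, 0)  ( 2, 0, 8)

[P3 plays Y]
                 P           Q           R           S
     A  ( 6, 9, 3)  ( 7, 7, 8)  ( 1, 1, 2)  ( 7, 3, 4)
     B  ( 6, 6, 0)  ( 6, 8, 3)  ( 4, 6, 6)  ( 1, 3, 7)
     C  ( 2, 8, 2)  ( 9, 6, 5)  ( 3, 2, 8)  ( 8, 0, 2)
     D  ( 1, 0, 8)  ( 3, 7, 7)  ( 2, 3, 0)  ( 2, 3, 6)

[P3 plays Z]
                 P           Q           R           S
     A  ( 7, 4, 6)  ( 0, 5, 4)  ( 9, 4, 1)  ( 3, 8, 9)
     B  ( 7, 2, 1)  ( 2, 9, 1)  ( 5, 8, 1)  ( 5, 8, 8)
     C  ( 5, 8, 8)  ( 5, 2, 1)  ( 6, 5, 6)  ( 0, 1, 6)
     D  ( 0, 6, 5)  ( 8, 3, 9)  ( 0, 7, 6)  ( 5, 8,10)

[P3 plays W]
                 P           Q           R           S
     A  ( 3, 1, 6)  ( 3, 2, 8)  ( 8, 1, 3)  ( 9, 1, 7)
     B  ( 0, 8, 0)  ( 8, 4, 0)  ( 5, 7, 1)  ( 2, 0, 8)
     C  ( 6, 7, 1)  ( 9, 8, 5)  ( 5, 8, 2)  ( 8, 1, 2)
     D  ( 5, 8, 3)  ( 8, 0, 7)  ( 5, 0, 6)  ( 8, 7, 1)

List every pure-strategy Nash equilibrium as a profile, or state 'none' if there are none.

PSNE = {(D,S,Z)}

(A,P,X): not NE [P2→S gives 8>1]
(A,P,Y): not NE [P3→X gives 7>3]
(A,P,Z): not NE [P2→S gives 8>4; P3→X gives 7>6]
(A,P,W): not NE [P1→C gives 6>3; P2→Q gives 2>1; P3→X gives 7>6]
(A,Q,X): not NE [P1→D gives 9>6; P2→S gives 8>4; P3→W gives 8>7]
(A,Q,Y): not NE [P1→C gives 9>7; P2→P gives 9>7]
(A,Q,Z): not NE [P1→D gives 8>0; P2→S gives 8>5; P3→W gives 8>4]
(A,Q,W): not NE [P1→C gives 9>3]
(A,R,X): not NE [P1→D gives 6>2; P2→S gives 8>7]
(A,R,Y): not NE [P1→B gives 4>1; P2→P gives 9>1; P3→X gives 9>2]
(A,R,Z): not NE [P2→S gives 8>4; P3→X gives 9>1]
(A,R,W): not NE [P2→Q gives 2>1; P3→X gives 9>3]
(A,S,X): not NE [P1→D gives 2>0; P3→Z gives 9>0]
(A,S,Y): not NE [P1→C gives 8>7; P2→P gives 9>3; P3→Z gives 9>4]
(A,S,Z): not NE [P1→D gives 5>3]
(A,S,W): not NE [P2→Q gives 2>1; P3→Z gives 9>7]
(B,P,X): not NE [P1→C gives 9>4; P2→Q gives 7>2]
(B,P,Y): not NE [P2→Q gives 8>6; P3→X gives 2>0]
(B,P,Z): not NE [P2→Q gives 9>2; P3→X gives 2>1]
(B,P,W): not NE [P1→C gives 6>0; P3→X gives 2>0]
(B,Q,X): not NE [P1→D gives 9>0; P3→Y gives 3>1]
(B,Q,Y): not NE [P1→C gives 9>6]
(B,Q,Z): not NE [P1→D gives 8>2; P3→Y gives 3>1]
(B,Q,W): not NE [P1→C gives 9>8; P2→P gives 8>4; P3→Y gives 3>0]
(B,R,X): not NE [P2→Q gives 7>3]
(B,R,Y): not NE [P2→Q gives 8>6; P3→X gives 8>6]
(B,R,Z): not NE [P1→A gives 9>5; P2→Q gives 9>8; P3→X gives 8>1]
(B,R,W): not NE [P1→A gives 8>5; P2→P gives 8>7; P3→X gives 8>1]
(B,S,X): not NE [P2→Q gives 7>3; P3→W gives 8>3]
(B,S,Y): not NE [P1→C gives 8>1; P2→Q gives 8>3; P3→W gives 8>7]
(B,S,Z): not NE [P2→Q gives 9>8]
(B,S,W): not NE [P1→A gives 9>2; P2→P gives 8>0]
(C,P,X): not NE [P2→R gives 9>6]
(C,P,Y): not NE [P1→B gives 6>2; P3→X gives 9>2]
(C,P,Z): not NE [P1→B gives 7>5; P3→X gives 9>8]
(C,P,W): not NE [P2→R gives 8>7; P3→X gives 9>1]
(C,Q,X): not NE [P1→D gives 9>7; P2→R gives 9>1]
(C,Q,Y): not NE [P2→P gives 8>6; P3→X gives 6>5]
(C,Q,Z): not NE [P1→D gives 8>5; P2→P gives 8>2; P3→X gives 6>1]
(C,Q,W): not NE [P3→X gives 6>5]
(C,R,X): not NE [P1→D gives 6>3; P3→Y gives 8>1]
(C,R,Y): not NE [P1→B gives 4>3; P2→P gives 8>2]
(C,R,Z): not NE [P1→A gives 9>6; P2→P gives 8>5; P3→Y gives 8>6]
(C,R,W): not NE [P1→A gives 8>5; P3→Y gives 8>2]
(C,S,X): not NE [P1→D gives 2>0; P2→R gives 9>1]
(C,S,Y): not NE [P2→P gives 8>0; P3→X gives 8>2]
(C,S,Z): not NE [P1→D gives 5>0; P2→P gives 8>1; P3→X gives 8>6]
(C,S,W): not NE [P1→A gives 9>8; P2→R gives 8>1; P3→X gives 8>2]
(D,P,X): not NE [P1→C gives 9>8; P2→R gives 8>5]
(D,P,Y): not NE [P1→B gives 6>1; P2→Q gives 7>0; P3→X gives 9>8]
(D,P,Z): not NE [P1→B gives 7>0; P2→S gives 8>6; P3→X gives 9>5]
(D,P,W): not NE [P1→C gives 6>5; P3→X gives 9>3]
(D,Q,X): not NE [P2→R gives 8>3; P3→Z gives 9>1]
(D,Q,Y): not NE [P1→C gives 9>3; P3→Z gives 9>7]
(D,Q,Z): not NE [P2→S gives 8>3]
(D,Q,W): not NE [P1→C gives 9>8; P2→P gives 8>0; P3→Z gives 9>7]
(D,R,X): not NE [P3→W gives 6>0]
(D,R,Y): not NE [P1→B gives 4>2; P2→Q gives 7>3; P3→W gives 6>0]
(D,R,Z): not NE [P1→A gives 9>0; P2→S gives 8>7]
(D,R,W): not NE [P1→A gives 8>5; P2→P gives 8>0]
(D,S,X): not NE [P2→R gives 8>0; P3→Z gives 10>8]
(D,S,Y): not NE [P1→C gives 8>2; P2→Q gives 7>3; P3→Z gives 10>6]
(D,S,Z): NE
(D,S,W): not NE [P1→A gives 9>8; P2→P gives 8>7; P3→Z gives 10>1]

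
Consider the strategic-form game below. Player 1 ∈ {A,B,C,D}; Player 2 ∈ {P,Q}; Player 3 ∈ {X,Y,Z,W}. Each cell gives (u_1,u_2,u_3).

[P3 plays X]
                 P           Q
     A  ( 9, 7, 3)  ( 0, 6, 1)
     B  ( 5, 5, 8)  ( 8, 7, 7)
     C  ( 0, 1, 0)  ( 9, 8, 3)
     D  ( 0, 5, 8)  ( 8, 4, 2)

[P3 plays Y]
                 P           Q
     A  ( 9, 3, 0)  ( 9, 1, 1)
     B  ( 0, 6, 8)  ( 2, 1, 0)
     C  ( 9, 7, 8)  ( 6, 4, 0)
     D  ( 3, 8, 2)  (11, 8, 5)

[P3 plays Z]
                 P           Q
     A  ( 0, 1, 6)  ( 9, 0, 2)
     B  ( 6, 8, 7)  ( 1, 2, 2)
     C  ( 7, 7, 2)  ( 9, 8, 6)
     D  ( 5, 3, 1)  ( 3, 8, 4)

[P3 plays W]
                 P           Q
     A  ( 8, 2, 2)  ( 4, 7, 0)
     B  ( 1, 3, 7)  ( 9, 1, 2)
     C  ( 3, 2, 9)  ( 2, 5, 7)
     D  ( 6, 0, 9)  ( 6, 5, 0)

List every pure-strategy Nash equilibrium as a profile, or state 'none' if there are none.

(A,P,X): not NE [P3→Z gives 6>3]
(A,P,Y): not NE [P3→Z gives 6>0]
(A,P,Z): not NE [P1→C gives 7>0]
(A,P,W): not NE [P2→Q gives 7>2; P3→Z gives 6>2]
(A,Q,X): not NE [P1→C gives 9>0; P2→P gives 7>6; P3→Z gives 2>1]
(A,Q,Y): not NE [P1→D gives 11>9; P2→P gives 3>1; P3→Z gives 2>1]
(A,Q,Z): not NE [P2→P gives 1>0]
(A,Q,W): not NE [P1→B gives 9>4; P3→Z gives 2>0]
(B,P,X): not NE [P1→A gives 9>5; P2→Q gives 7>5]
(B,P,Y): not NE [P1→C gives 9>0]
(B,P,Z): not NE [P1→C gives 7>6; P3→Y gives 8>7]
(B,P,W): not NE [P1→A gives 8>1; P3→Y gives 8>7]
(B,Q,X): not NE [P1→C gives 9>8]
(B,Q,Y): not NE [P1→D gives 11>2; P2→P gives 6>1; P3→X gives 7>0]
(B,Q,Z): not NE [P1→C gives 9>1; P2→P gives 8>2; P3→X gives 7>2]
(B,Q,W): not NE [P2→P gives 3>1; P3→X gives 7>2]
(C,P,X): not NE [P1→A gives 9>0; P2→Q gives 8>1; P3→W gives 9>0]
(C,P,Y): not NE [P3→W gives 9>8]
(C,P,Z): not NE [P2→Q gives 8>7; P3→W gives 9>2]
(C,P,W): not NE [P1→A gives 8>3; P2→Q gives 5>2]
(C,Q,X): not NE [P3→W gives 7>3]
(C,Q,Y): not NE [P1→D gives 11>6; P2→P gives 7>4; P3→W gives 7>0]
(C,Q,Z): not NE [P3→W gives 7>6]
(C,Q,W): not NE [P1→B gives 9>2]
(D,P,X): not NE [P1→A gives 9>0; P3→W gives 9>8]
(D,P,Y): not NE [P1→C gives 9>3; P3→W gives 9>2]
(D,P,Z): not NE [P1→C gives 7>5; P2→Q gives 8>3; P3→W gives 9>1]
(D,P,W): not NE [P1→A gives 8>6; P2→Q gives 5>0]
(D,Q,X): not NE [P1→C gives 9>8; P2→P gives 5>4; P3→Y gives 5>2]
(D,Q,Y): NE
(D,Q,Z): not NE [P1→C gives 9>3; P3→Y gives 5>4]
(D,Q,W): not NE [P1→B gives 9>6; P3→Y gives 5>0]

Nash profiles: (D,Q,Y)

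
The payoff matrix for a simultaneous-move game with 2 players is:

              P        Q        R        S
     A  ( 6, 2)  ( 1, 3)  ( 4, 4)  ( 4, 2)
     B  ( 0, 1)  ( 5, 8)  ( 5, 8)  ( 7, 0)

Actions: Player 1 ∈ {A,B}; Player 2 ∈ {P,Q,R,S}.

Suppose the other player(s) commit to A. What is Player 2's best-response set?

argmax u_2 = {R}

u_2(P vs A) = 2
u_2(Q vs A) = 3
u_2(R vs A) = 4
u_2(S vs A) = 2
max payoff 4 at {R}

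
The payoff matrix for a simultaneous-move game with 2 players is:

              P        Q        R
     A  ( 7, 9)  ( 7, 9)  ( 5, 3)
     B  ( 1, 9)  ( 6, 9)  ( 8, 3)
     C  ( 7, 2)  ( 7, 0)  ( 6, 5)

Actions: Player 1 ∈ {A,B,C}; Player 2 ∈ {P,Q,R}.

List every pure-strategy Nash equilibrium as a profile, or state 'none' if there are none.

PSNE = {(A,P), (A,Q)}

(A,P): NE
(A,Q): NE
(A,R): not NE [P1→B gives 8>5; P2→Q gives 9>3]
(B,P): not NE [P1→C gives 7>1]
(B,Q): not NE [P1→C gives 7>6]
(B,R): not NE [P2→Q gives 9>3]
(C,P): not NE [P2→R gives 5>2]
(C,Q): not NE [P2→R gives 5>0]
(C,R): not NE [P1→B gives 8>6]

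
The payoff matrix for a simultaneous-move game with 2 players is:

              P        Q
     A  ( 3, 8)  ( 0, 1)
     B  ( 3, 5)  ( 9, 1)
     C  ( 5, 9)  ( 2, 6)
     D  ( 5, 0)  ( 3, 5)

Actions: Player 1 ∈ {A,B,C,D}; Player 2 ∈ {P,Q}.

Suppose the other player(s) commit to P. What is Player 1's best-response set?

u_1(A vs P) = 3
u_1(B vs P) = 3
u_1(C vs P) = 5
u_1(D vs P) = 5
max payoff 5 at {C,D}

P1 best: {C,D}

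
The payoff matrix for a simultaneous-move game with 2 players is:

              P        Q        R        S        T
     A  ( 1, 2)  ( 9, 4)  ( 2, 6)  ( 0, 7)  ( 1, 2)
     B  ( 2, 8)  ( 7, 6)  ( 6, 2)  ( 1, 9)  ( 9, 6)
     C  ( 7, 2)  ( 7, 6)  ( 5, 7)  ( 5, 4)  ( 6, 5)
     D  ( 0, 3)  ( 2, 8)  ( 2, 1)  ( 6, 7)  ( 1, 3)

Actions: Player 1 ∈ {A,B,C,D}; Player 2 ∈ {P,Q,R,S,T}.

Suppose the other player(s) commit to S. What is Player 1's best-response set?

BR_1 = {D}

u_1(A vs S) = 0
u_1(B vs S) = 1
u_1(C vs S) = 5
u_1(D vs S) = 6
max payoff 6 at {D}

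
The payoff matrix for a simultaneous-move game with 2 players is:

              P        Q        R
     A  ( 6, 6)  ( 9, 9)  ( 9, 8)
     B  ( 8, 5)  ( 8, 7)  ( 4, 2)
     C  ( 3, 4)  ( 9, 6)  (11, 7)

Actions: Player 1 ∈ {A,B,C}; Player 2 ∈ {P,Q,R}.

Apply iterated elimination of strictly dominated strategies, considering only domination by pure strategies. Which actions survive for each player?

Survivors P1:{A,C} P2:{Q,R}

P2 drop P (Q beats it: A:9>6 B:7>5 C:6>4)
P1 drop B (A beats it: Q:9>8 R:9>4)
P1→{A,C} P2→{Q,R}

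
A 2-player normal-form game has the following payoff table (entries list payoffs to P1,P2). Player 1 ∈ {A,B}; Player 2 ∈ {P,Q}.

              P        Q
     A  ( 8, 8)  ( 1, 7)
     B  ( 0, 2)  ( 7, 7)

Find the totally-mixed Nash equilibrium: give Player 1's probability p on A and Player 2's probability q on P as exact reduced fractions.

P1 indiff ⇒ q·8+(1-q)·1 = q·0+(1-q)·7 ⇒ q(8) = (1-q)(6) ⇒ q = 3/7
P2 indiff ⇒ p·8+(1-p)·2 = p·7+(1-p)·7 ⇒ p(1) = (1-p)(5) ⇒ p = 5/6

(p,q) = (5/6, 3/7)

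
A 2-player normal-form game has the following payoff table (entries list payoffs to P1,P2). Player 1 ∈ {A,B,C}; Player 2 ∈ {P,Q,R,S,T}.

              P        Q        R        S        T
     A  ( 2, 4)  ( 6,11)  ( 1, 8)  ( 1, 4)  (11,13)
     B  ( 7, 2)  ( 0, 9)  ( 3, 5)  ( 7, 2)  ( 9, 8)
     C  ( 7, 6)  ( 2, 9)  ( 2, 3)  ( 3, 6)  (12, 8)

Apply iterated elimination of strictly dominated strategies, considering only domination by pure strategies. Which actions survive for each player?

P2 drop P (Q beats it: A:11>4 B:9>2 C:9>6)
P2 drop R (Q beats it: A:11>8 B:9>5 C:9>3)
P2 drop S (Q beats it: A:11>4 B:9>2 C:9>6)
P1 drop B (A beats it: Q:6>0 T:11>9)
P1→{A,C} P2→{Q,T}

IESDS → P1:{A,C} P2:{Q,T}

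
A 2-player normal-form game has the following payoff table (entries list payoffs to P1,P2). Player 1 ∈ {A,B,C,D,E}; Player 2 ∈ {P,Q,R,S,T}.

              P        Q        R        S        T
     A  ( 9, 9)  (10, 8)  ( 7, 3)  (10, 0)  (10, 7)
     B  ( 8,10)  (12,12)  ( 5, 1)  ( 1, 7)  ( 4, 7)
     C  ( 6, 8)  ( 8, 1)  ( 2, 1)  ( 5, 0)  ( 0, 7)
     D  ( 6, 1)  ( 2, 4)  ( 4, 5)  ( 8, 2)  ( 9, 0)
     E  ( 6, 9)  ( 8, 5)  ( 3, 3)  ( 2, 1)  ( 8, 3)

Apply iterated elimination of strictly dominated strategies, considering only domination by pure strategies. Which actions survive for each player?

Survivors P1:{A,B} P2:{P,Q}

P1 drop C (A beats it: P:9>6 Q:10>8 R:7>2 S:10>5 T:10>0)
P1 drop D (A beats it: P:9>6 Q:10>2 R:7>4 S:10>8 T:10>9)
P1 drop E (A beats it: P:9>6 Q:10>8 R:7>3 S:10>2 T:10>8)
P2 drop R (P beats it: A:9>3 B:10>1)
P2 drop S (P beats it: A:9>0 B:10>7)
P2 drop T (P beats it: A:9>7 B:10>7)
P1→{A,B} P2→{P,Q}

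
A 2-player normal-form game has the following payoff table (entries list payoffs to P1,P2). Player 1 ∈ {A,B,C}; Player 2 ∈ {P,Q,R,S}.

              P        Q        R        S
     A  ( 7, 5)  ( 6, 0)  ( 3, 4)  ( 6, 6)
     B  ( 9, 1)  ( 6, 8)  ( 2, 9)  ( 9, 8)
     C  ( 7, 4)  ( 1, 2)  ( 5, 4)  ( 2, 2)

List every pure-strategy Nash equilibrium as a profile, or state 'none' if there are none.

PSNE = {(C,R)}

(A,P): not NE [P1→B gives 9>7; P2→S gives 6>5]
(A,Q): not NE [P2→S gives 6>0]
(A,R): not NE [P1→C gives 5>3; P2→S gives 6>4]
(A,S): not NE [P1→B gives 9>6]
(B,P): not NE [P2→R gives 9>1]
(B,Q): not NE [P2→R gives 9>8]
(B,R): not NE [P1→C gives 5>2]
(B,S): not NE [P2→R gives 9>8]
(C,P): not NE [P1→B gives 9>7]
(C,Q): not NE [P1→B gives 6>1; P2→R gives 4>2]
(C,R): NE
(C,S): not NE [P1→B gives 9>2; P2→R gives 4>2]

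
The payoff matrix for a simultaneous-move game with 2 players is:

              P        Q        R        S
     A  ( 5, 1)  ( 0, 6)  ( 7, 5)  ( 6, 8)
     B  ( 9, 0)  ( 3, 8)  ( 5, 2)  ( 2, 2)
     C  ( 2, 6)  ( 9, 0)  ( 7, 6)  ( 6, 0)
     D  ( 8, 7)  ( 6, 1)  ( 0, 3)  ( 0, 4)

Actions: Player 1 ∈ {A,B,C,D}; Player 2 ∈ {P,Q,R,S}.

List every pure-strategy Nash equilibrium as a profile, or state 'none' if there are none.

(A,P): not NE [P1→B gives 9>5; P2→S gives 8>1]
(A,Q): not NE [P1→C gives 9>0; P2→S gives 8>6]
(A,R): not NE [P2→S gives 8>5]
(A,S): NE
(B,P): not NE [P2→Q gives 8>0]
(B,Q): not NE [P1→C gives 9>3]
(B,R): not NE [P1→C gives 7>5; P2→Q gives 8>2]
(B,S): not NE [P1→C gives 6>2; P2→Q gives 8>2]
(C,P): not NE [P1→B gives 9>2]
(C,Q): not NE [P2→R gives 6>0]
(C,R): NE
(C,S): not NE [P2→R gives 6>0]
(D,P): not NE [P1→B gives 9>8]
(D,Q): not NE [P1→C gives 9>6; P2→P gives 7>1]
(D,R): not NE [P1→C gives 7>0; P2→P gives 7>3]
(D,S): not NE [P1→C gives 6>0; P2→P gives 7>4]

NE set: (A,S), (C,R)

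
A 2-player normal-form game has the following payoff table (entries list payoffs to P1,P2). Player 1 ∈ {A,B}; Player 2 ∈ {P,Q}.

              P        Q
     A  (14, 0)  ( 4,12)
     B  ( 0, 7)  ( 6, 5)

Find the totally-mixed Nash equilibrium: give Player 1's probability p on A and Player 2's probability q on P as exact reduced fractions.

p=1/7, q=1/8

P1 indiff ⇒ q·14+(1-q)·4 = q·0+(1-q)·6 ⇒ q(14) = (1-q)(2) ⇒ q = 1/8
P2 indiff ⇒ p·0+(1-p)·7 = p·12+(1-p)·5 ⇒ p(-12) = (1-p)(-2) ⇒ p = 1/7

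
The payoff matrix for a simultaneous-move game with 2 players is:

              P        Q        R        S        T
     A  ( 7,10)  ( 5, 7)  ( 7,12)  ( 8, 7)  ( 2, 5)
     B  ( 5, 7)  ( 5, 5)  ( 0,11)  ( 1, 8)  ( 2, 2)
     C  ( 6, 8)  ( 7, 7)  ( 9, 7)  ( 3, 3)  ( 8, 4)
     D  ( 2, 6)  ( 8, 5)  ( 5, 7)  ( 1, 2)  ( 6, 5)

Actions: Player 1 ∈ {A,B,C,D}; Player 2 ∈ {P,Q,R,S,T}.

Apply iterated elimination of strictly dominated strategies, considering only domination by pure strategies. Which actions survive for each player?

IESDS → P1:{A,C} P2:{P,R}

P1 drop B (C beats it: P:6>5 Q:7>5 R:9>0 S:3>1 T:8>2)
P2 drop Q (P beats it: A:10>7 C:8>7 D:6>5)
P1 drop D (C beats it: P:6>2 R:9>5 S:3>1 T:8>6)
P2 drop S (P beats it: A:10>7 C:8>3)
P2 drop T (P beats it: A:10>5 C:8>4)
P1→{A,C} P2→{P,R}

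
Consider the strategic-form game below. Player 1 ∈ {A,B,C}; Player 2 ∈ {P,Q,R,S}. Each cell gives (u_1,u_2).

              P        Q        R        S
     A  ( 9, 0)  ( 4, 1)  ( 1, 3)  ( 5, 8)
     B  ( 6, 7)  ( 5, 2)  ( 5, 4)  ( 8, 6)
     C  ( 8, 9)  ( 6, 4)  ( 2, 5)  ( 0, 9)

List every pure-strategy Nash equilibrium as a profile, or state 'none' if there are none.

No pure NE.

(A,P): not NE [P2→S gives 8>0]
(A,Q): not NE [P1→C gives 6>4; P2→S gives 8>1]
(A,R): not NE [P1→B gives 5>1; P2→S gives 8>3]
(A,S): not NE [P1→B gives 8>5]
(B,P): not NE [P1→A gives 9>6]
(B,Q): not NE [P1→C gives 6>5; P2→P gives 7>2]
(B,R): not NE [P2→P gives 7>4]
(B,S): not NE [P2→P gives 7>6]
(C,P): not NE [P1→A gives 9>8]
(C,Q): not NE [P2→S gives 9>4]
(C,R): not NE [P1→B gives 5>2; P2→S gives 9>5]
(C,S): not NE [P1→B gives 8>0]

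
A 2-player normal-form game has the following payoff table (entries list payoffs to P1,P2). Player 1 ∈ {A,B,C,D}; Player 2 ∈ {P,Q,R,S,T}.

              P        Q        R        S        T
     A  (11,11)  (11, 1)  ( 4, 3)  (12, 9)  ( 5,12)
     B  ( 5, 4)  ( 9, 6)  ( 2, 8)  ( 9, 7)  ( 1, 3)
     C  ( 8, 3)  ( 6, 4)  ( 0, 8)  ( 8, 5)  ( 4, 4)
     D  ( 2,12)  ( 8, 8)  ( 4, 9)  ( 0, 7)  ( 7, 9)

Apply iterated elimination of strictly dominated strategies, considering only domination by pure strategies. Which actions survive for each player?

IESDS → P1:{A,D} P2:{P,T}

P1 drop B (A beats it: P:11>5 Q:11>9 R:4>2 S:12>9 T:5>1)
P1 drop C (A beats it: P:11>8 Q:11>6 R:4>0 S:12>8 T:5>4)
P2 drop Q (P beats it: A:11>1 D:12>8)
P2 drop R (P beats it: A:11>3 D:12>9)
P2 drop S (P beats it: A:11>9 D:12>7)
P1→{A,D} P2→{P,T}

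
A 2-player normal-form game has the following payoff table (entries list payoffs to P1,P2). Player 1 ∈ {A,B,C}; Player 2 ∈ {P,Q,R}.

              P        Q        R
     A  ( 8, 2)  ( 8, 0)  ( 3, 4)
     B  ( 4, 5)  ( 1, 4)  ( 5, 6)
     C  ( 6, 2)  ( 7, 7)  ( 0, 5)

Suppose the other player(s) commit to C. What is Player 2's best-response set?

P2 best: {Q}

u_2(P vs C) = 2
u_2(Q vs C) = 7
u_2(R vs C) = 5
max payoff 7 at {Q}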